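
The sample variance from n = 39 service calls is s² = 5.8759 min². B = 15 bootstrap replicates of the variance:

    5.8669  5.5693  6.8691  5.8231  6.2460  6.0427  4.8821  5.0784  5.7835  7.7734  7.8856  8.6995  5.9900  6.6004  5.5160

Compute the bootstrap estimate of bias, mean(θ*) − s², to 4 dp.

bias = +0.4325

mean(θ*) = (5.8669 + 5.5693 + 6.8691 + 5.8231 + 6.2460 + 6.0427 + 4.8821 + 5.0784 + 5.7835 + 7.7734 + 7.8856 + 8.6995 + 5.9900 + 6.6004 + 5.5160) / 15 = 6.30840
bias = 6.30840 − 5.8759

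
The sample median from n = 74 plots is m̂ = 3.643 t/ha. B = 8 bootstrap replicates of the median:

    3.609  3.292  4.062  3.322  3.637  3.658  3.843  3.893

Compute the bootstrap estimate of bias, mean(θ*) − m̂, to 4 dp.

bias = +0.0215

mean(θ*) = (3.609 + 3.292 + 4.062 + 3.322 + 3.637 + 3.658 + 3.843 + 3.893) / 8 = 3.66450
bias = 3.66450 − 3.643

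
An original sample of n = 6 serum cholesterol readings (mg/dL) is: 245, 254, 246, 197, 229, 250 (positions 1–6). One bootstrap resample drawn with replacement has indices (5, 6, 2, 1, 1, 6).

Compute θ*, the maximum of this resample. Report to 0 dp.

Resample values: 229, 250, 254, 245, 245, 250.
Maximum = 254

θ* = 254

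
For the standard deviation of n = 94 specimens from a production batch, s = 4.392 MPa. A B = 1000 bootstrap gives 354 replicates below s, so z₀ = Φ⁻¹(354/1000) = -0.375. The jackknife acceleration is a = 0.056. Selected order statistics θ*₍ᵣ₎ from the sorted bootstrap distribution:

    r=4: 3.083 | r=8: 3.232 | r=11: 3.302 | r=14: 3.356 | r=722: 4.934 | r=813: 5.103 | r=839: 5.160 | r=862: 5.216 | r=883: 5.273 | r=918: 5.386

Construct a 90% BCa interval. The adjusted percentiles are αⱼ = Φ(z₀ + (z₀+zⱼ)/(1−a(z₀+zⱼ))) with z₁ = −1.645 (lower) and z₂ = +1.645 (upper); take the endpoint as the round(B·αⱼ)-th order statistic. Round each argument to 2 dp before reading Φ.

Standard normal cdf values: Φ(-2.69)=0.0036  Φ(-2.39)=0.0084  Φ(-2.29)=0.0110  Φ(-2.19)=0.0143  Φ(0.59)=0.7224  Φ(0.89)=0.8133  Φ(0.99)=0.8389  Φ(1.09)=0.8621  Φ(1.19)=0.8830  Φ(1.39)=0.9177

Lower: z₀ + z₁ = -0.375 + (-1.645) = -2.020; 1 − a(z₀+z₁) = 1 − (0.056)(-2.020) = 1.1131; argument = -0.375 + (-2.020)/1.1131 = -2.1897 → -2.19.
α₁ = Φ(-2.19) = 0.0143; rank = round(1000 × 0.0143) = 14; θ*₍14₎ = 3.356.
Upper: z₀ + z₂ = 1.270; 1 − a(z₀+z₂) = 0.9289; argument = 0.9922 → 0.99; α₂ = 0.8389; rank = 839; θ*₍839₎ = 5.160.

(3.356, 5.160)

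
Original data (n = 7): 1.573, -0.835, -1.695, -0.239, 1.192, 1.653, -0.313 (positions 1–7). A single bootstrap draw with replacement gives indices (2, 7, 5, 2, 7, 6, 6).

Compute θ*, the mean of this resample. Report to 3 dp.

Resample values: -0.835, -0.313, 1.192, -0.835, -0.313, 1.653, 1.653.
Mean = ((-0.835) + (-0.313) + 1.192 + (-0.835) + (-0.313) + 1.653 + 1.653) / 7 = 2.2020 / 7 = 0.315

θ* = 0.315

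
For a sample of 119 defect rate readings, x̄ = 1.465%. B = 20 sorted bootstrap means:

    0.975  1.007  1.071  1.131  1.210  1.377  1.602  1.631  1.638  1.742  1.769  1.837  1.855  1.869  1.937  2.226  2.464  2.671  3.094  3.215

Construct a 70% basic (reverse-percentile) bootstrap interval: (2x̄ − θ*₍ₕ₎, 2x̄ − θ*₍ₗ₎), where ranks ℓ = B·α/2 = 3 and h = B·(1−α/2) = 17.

(0.466, 1.859)

Percentile endpoints at ranks 3 and 17: θ*₍3₎ = 1.071, θ*₍17₎ = 2.464.
Basic interval reflects these around x̄:
  lower = 2 × 1.465 − 2.464 = 0.466
  upper = 2 × 1.465 − 1.071 = 1.859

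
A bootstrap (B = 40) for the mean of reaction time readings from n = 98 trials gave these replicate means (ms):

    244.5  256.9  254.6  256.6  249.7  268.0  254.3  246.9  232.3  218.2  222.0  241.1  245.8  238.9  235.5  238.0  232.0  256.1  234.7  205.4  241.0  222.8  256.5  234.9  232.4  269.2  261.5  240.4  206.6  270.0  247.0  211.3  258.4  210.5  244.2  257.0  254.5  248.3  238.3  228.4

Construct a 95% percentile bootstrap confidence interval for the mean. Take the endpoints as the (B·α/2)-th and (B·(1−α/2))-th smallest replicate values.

Sorted replicates: 205.4, 206.6, 210.5, 211.3, 218.2, 222.0, 222.8, 228.4, 232.0, 232.3, 232.4, 234.7, 234.9, 235.5, 238.0, 238.3, 238.9, 240.4, 241.0, 241.1, 244.2, 244.5, 245.8, 246.9, 247.0, 248.3, 249.7, 254.3, 254.5, 254.6, 256.1, 256.5, 256.6, 256.9, 257.0, 258.4, 261.5, 268.0, 269.2, 270.0
α = 0.05; lower rank = 40 × 0.025 = 1; upper rank = 40 × 0.975 = 39.
The 1st smallest replicate is 205.4; the 39th is 269.2.

(205.4, 269.2)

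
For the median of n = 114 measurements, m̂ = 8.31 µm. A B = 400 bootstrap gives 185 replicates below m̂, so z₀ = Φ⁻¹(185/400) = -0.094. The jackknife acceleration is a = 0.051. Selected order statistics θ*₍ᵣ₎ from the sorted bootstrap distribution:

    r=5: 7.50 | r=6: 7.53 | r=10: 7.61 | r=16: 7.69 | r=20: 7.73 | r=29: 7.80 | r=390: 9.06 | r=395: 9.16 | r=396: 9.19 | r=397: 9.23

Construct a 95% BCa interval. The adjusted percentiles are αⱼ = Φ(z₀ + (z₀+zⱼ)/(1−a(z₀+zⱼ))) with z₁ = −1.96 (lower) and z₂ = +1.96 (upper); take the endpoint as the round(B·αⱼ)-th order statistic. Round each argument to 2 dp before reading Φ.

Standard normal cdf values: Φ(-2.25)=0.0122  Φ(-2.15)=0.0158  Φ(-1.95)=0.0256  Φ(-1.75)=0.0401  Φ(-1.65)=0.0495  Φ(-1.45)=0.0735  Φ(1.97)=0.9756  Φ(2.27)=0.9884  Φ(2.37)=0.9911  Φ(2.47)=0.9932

Lower: z₀ + z₁ = -0.094 + (-1.960) = -2.054; 1 − a(z₀+z₁) = 1 − (0.051)(-2.054) = 1.1048; argument = -0.094 + (-2.054)/1.1048 = -1.9532 → -1.95.
α₁ = Φ(-1.95) = 0.0256; rank = round(400 × 0.0256) = 10; θ*₍10₎ = 7.61.
Upper: z₀ + z₂ = 1.866; 1 − a(z₀+z₂) = 0.9048; argument = 1.9683 → 1.97; α₂ = 0.9756; rank = 390; θ*₍390₎ = 9.06.

(7.61, 9.06)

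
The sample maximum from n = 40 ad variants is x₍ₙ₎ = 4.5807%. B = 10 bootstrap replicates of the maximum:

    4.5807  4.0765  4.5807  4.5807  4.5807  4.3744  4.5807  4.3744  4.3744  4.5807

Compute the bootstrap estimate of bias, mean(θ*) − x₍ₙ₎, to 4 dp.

mean(θ*) = (4.5807 + 4.0765 + 4.5807 + 4.5807 + 4.5807 + 4.3744 + 4.5807 + 4.3744 + 4.3744 + 4.5807) / 10 = 4.46839
bias = 4.46839 − 4.5807

bias = −0.1123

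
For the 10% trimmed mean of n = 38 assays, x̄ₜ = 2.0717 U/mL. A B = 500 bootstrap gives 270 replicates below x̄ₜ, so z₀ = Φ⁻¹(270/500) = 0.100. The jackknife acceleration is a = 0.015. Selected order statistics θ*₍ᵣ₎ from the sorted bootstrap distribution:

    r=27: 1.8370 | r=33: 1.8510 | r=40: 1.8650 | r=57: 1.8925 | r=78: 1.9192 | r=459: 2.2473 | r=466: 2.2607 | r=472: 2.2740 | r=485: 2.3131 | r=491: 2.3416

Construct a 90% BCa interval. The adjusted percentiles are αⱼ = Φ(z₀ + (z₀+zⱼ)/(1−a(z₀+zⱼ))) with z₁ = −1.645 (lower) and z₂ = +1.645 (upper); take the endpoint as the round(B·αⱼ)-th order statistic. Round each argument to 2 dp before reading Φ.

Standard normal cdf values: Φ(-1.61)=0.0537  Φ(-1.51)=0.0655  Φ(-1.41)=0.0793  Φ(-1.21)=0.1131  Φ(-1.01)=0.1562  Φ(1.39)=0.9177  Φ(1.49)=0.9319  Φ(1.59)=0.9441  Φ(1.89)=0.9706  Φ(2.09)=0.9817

Lower: z₀ + z₁ = 0.100 + (-1.645) = -1.545; 1 − a(z₀+z₁) = 1 − (0.015)(-1.545) = 1.0232; argument = 0.100 + (-1.545)/1.0232 = -1.4100 → -1.41.
α₁ = Φ(-1.41) = 0.0793; rank = round(500 × 0.0793) = 40; θ*₍40₎ = 1.8650.
Upper: z₀ + z₂ = 1.745; 1 − a(z₀+z₂) = 0.9738; argument = 1.8919 → 1.89; α₂ = 0.9706; rank = 485; θ*₍485₎ = 2.3131.

(1.8650, 2.3131)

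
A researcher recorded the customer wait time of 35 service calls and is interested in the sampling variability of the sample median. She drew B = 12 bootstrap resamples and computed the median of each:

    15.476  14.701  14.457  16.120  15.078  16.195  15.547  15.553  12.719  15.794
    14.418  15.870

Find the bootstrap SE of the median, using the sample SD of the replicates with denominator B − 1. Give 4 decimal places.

SE* = 0.9781

Bootstrap SE is the standard deviation of the 12 replicate medians.
Mean of replicates: (15.476 + 14.701 + 14.457 + 16.120 + 15.078 + 16.195 + 15.547 + 15.553 + 12.719 + 15.794 + 14.418 + 15.870) / 12 = 181.92800 / 12 = 15.16067
Sum of squared deviations: (+0.31533)² + (−0.45967)² + (−0.70367)² + (+0.95933)² + (−0.08267)² + (+1.03433)² + (+0.38633)² + (+0.39233)² + (−2.44167)² + (+0.63333)² + (−0.74267)² + (+0.70933)² = 10.52361
Variance = 10.52361 / 11 = 0.95669
SE* = √0.95669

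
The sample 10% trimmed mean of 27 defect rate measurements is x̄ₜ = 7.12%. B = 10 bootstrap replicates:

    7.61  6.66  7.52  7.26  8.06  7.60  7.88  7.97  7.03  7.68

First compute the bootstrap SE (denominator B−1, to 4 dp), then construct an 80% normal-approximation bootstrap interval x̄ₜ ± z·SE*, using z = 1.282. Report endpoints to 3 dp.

(6.561, 7.679)

Mean of replicates = 7.5270; sum of squared deviations = 1.7106; SE* = √(1.7106/9) = 0.4360
Margin = 1.282 × 0.4360 = 0.5590
Interval: 7.12 ± 0.5590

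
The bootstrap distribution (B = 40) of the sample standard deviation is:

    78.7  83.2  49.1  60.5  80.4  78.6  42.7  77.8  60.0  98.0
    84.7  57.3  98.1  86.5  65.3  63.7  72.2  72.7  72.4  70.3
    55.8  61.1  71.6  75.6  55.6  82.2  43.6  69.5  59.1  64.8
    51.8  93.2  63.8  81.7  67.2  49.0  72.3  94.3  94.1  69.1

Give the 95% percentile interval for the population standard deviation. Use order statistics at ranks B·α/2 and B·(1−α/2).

(42.7, 98.0)

Sorted replicates: 42.7, 43.6, 49.0, 49.1, 51.8, 55.6, 55.8, 57.3, 59.1, 60.0, 60.5, 61.1, 63.7, 63.8, 64.8, 65.3, 67.2, 69.1, 69.5, 70.3, 71.6, 72.2, 72.3, 72.4, 72.7, 75.6, 77.8, 78.6, 78.7, 80.4, 81.7, 82.2, 83.2, 84.7, 86.5, 93.2, 94.1, 94.3, 98.0, 98.1
α = 0.05; lower rank = 40 × 0.025 = 1; upper rank = 40 × 0.975 = 39.
The 1st smallest replicate is 42.7; the 39th is 98.0.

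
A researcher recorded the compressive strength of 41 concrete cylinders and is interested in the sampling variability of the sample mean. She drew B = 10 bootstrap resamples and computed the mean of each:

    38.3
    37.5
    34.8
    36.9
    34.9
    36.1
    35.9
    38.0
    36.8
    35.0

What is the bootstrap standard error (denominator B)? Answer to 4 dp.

Bootstrap SE is the standard deviation of the 10 replicate means.
Mean of replicates: (38.3 + 37.5 + 34.8 + 36.9 + 34.9 + 36.1 + 35.9 + 38.0 + 36.8 + 35.0) / 10 = 364.20000 / 10 = 36.42000
Sum of squared deviations: (+1.88000)² + (+1.08000)² + (−1.62000)² + (+0.48000)² + (−1.52000)² + (−0.32000)² + (−0.52000)² + (+1.58000)² + (+0.38000)² + (−1.42000)² = 14.89600
Variance = 14.89600 / 10 = 1.48960
SE* = √1.48960

SE* = 1.2205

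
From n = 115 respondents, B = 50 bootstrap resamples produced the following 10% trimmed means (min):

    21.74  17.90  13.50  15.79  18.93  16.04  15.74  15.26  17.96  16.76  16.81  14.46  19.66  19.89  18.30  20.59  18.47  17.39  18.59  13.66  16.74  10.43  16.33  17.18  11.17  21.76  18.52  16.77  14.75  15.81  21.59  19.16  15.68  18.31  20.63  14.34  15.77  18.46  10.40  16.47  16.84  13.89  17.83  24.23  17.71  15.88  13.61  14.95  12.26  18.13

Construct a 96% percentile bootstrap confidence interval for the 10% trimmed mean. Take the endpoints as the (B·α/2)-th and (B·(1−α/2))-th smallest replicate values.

(10.40, 21.76)

Sorted replicates: 10.40, 10.43, 11.17, 12.26, 13.50, 13.61, 13.66, 13.89, 14.34, 14.46, 14.75, 14.95, 15.26, 15.68, 15.74, 15.77, 15.79, 15.81, 15.88, 16.04, 16.33, 16.47, 16.74, 16.76, 16.77, 16.81, 16.84, 17.18, 17.39, 17.71, 17.83, 17.90, 17.96, 18.13, 18.30, 18.31, 18.46, 18.47, 18.52, 18.59, 18.93, 19.16, 19.66, 19.89, 20.59, 20.63, 21.59, 21.74, 21.76, 24.23
α = 0.04; lower rank = 50 × 0.020 = 1; upper rank = 50 × 0.980 = 49.
The 1st smallest replicate is 10.40; the 49th is 21.76.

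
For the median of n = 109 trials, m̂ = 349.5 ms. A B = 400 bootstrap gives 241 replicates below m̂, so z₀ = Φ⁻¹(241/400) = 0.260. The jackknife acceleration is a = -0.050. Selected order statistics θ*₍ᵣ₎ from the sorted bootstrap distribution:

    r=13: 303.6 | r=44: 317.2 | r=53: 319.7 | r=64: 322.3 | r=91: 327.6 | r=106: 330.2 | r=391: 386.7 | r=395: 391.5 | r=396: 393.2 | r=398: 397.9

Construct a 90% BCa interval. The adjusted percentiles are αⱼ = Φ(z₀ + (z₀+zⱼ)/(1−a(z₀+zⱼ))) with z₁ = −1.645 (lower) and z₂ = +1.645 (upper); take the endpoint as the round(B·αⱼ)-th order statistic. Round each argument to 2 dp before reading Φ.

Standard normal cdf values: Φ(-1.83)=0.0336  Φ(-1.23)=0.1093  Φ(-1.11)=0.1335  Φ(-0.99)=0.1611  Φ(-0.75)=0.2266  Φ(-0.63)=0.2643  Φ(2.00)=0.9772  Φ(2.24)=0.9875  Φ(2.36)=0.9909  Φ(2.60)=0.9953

Lower: z₀ + z₁ = 0.260 + (-1.645) = -1.385; 1 − a(z₀+z₁) = 1 − (-0.050)(-1.385) = 0.9307; argument = 0.260 + (-1.385)/0.9307 = -1.2280 → -1.23.
α₁ = Φ(-1.23) = 0.1093; rank = round(400 × 0.1093) = 44; θ*₍44₎ = 317.2.
Upper: z₀ + z₂ = 1.905; 1 − a(z₀+z₂) = 1.0953; argument = 1.9993 → 2.00; α₂ = 0.9772; rank = 391; θ*₍391₎ = 386.7.

(317.2, 386.7)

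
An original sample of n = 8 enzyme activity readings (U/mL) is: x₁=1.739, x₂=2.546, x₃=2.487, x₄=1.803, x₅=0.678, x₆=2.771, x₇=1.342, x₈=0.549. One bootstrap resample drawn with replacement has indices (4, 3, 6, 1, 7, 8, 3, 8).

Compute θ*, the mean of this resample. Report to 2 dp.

Resample values: 1.803, 2.487, 2.771, 1.739, 1.342, 0.549, 2.487, 0.549.
Mean = (1.803 + 2.487 + 2.771 + 1.739 + 1.342 + 0.549 + 2.487 + 0.549) / 8 = 13.7270 / 8 = 1.72

θ* = 1.72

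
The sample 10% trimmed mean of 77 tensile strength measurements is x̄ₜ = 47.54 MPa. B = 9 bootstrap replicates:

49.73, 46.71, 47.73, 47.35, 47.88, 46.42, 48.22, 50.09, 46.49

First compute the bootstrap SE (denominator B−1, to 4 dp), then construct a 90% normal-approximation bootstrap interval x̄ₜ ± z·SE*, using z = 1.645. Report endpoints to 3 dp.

(45.352, 49.728)

Mean of replicates = 47.8467; sum of squared deviations = 14.1482; SE* = √(14.1482/8) = 1.3299
Margin = 1.645 × 1.3299 = 2.1877
Interval: 47.54 ± 2.1877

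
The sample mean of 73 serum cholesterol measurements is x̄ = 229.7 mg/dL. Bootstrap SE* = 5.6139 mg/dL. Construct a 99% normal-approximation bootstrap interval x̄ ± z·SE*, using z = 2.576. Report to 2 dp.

Margin = 2.576 × 5.6139 = 14.461
Interval: 229.7 ± 14.461

(215.24, 244.16)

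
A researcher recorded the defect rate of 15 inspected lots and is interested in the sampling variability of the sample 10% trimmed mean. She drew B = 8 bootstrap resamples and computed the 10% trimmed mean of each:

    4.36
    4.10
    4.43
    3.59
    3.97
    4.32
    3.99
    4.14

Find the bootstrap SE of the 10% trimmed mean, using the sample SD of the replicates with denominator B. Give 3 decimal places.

SE* = 0.254

Bootstrap SE is the standard deviation of the 8 replicate 10% trimmed means.
Mean of replicates: (4.36 + 4.10 + 4.43 + 3.59 + 3.97 + 4.32 + 3.99 + 4.14) / 8 = 32.9000 / 8 = 4.1125
Sum of squared deviations: (+0.2475)² + (−0.0125)² + (+0.3175)² + (−0.5225)² + (−0.1425)² + (+0.2075)² + (−0.1225)² + (+0.0275)² = 0.5144
Variance = 0.5144 / 8 = 0.0643
SE* = √0.0643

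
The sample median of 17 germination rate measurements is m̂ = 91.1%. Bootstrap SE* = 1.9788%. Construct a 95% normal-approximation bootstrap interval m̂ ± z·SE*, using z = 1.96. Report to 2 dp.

Margin = 1.96 × 1.9788 = 3.878
Interval: 91.1 ± 3.878

(87.22, 94.98)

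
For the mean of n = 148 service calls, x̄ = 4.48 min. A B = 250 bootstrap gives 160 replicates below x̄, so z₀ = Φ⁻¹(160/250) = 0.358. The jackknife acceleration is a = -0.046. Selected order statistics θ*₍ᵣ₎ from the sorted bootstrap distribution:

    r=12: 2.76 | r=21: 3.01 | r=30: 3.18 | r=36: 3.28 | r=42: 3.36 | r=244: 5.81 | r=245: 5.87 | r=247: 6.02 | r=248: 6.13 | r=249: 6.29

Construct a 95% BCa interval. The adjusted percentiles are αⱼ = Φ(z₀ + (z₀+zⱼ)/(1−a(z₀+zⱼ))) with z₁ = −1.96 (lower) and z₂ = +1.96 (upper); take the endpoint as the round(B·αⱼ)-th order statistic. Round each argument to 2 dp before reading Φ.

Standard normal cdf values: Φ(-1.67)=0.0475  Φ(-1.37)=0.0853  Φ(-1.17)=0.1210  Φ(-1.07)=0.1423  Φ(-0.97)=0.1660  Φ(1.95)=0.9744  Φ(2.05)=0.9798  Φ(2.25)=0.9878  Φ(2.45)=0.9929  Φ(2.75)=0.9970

Lower: z₀ + z₁ = 0.358 + (-1.960) = -1.602; 1 − a(z₀+z₁) = 1 − (-0.046)(-1.602) = 0.9263; argument = 0.358 + (-1.602)/0.9263 = -1.3714 → -1.37.
α₁ = Φ(-1.37) = 0.0853; rank = round(250 × 0.0853) = 21; θ*₍21₎ = 3.01.
Upper: z₀ + z₂ = 2.318; 1 − a(z₀+z₂) = 1.1066; argument = 2.4527 → 2.45; α₂ = 0.9929; rank = 248; θ*₍248₎ = 6.13.

(3.01, 6.13)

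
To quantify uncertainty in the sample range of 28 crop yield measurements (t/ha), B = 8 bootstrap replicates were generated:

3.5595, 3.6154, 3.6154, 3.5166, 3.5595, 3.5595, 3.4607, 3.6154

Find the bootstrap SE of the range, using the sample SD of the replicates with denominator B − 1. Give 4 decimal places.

Bootstrap SE is the standard deviation of the 8 replicate ranges.
Mean of replicates: (3.5595 + 3.6154 + 3.6154 + 3.5166 + 3.5595 + 3.5595 + 3.4607 + 3.6154) / 8 = 28.50200 / 8 = 3.56275
Sum of squared deviations: (−0.00325)² + (+0.05265)² + (+0.05265)² + (−0.04615)² + (−0.00325)² + (−0.00325)² + (−0.10205)² + (+0.05265)² = 0.02089
Variance = 0.02089 / 7 = 0.00298
SE* = √0.00298

SE* = 0.0546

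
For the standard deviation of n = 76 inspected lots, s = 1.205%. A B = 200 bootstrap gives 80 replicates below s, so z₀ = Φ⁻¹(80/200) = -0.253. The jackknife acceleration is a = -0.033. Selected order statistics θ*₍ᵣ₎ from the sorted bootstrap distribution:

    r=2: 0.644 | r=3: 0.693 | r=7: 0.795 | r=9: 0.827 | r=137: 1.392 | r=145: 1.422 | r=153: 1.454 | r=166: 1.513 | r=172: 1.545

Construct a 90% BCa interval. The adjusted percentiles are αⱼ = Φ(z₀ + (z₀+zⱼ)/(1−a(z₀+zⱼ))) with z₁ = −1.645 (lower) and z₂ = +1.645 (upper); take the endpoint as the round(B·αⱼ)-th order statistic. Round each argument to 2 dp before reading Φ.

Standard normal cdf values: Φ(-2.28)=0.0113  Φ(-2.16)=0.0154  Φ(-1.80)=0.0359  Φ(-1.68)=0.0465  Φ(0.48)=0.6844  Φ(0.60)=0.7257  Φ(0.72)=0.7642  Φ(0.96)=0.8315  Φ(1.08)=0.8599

(0.644, 1.545)

Lower: z₀ + z₁ = -0.253 + (-1.645) = -1.898; 1 − a(z₀+z₁) = 1 − (-0.033)(-1.898) = 0.9374; argument = -0.253 + (-1.898)/0.9374 = -2.2778 → -2.28.
α₁ = Φ(-2.28) = 0.0113; rank = round(200 × 0.0113) = 2; θ*₍2₎ = 0.644.
Upper: z₀ + z₂ = 1.392; 1 − a(z₀+z₂) = 1.0459; argument = 1.0779 → 1.08; α₂ = 0.8599; rank = 172; θ*₍172₎ = 1.545.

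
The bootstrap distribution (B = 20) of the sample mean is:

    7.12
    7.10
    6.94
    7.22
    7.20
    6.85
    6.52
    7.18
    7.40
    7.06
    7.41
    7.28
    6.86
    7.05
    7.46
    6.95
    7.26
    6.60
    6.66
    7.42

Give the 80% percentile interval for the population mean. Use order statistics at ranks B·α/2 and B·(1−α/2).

Sorted replicates: 6.52, 6.60, 6.66, 6.85, 6.86, 6.94, 6.95, 7.05, 7.06, 7.10, 7.12, 7.18, 7.20, 7.22, 7.26, 7.28, 7.40, 7.41, 7.42, 7.46
α = 0.20; lower rank = 20 × 0.100 = 2; upper rank = 20 × 0.900 = 18.
The 2nd smallest replicate is 6.60; the 18th is 7.41.

(6.60, 7.41)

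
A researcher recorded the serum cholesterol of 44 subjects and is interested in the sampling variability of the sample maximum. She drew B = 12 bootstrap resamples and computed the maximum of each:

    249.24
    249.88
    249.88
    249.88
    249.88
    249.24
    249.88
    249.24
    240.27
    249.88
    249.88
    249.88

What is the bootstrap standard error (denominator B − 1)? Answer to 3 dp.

Bootstrap SE is the standard deviation of the 12 replicate maximums.
Mean of replicates: (249.24 + 249.88 + 249.88 + 249.88 + 249.88 + 249.24 + 249.88 + 249.24 + 240.27 + 249.88 + 249.88 + 249.88) / 12 = 2987.0300 / 12 = 248.9192
Sum of squared deviations: (+0.3208)² + (+0.9608)² + (+0.9608)² + (+0.9608)² + (+0.9608)² + (+0.3208)² + (+0.9608)² + (+0.3208)² + (−8.6492)² + (+0.9608)² + (+0.9608)² + (+0.9608)² = 82.5025
Variance = 82.5025 / 11 = 7.5002
SE* = √7.5002

SE* = 2.739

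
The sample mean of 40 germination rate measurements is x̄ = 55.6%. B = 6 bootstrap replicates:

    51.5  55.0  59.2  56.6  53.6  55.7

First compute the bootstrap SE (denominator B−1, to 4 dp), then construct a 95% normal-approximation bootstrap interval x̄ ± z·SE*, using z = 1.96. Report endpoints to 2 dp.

(50.45, 60.75)

Mean of replicates = 55.2667; sum of squared deviations = 34.4733; SE* = √(34.4733/5) = 2.6258
Margin = 1.96 × 2.6258 = 5.147
Interval: 55.6 ± 5.147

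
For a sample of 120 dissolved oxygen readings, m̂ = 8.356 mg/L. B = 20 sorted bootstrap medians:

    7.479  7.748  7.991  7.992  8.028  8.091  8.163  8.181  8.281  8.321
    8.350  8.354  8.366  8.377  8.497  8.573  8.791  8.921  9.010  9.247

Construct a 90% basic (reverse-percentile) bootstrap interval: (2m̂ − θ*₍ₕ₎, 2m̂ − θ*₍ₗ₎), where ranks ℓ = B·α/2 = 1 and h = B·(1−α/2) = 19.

Percentile endpoints at ranks 1 and 19: θ*₍1₎ = 7.479, θ*₍19₎ = 9.010.
Basic interval reflects these around m̂:
  lower = 2 × 8.356 − 9.010 = 7.702
  upper = 2 × 8.356 − 7.479 = 9.233

(7.702, 9.233)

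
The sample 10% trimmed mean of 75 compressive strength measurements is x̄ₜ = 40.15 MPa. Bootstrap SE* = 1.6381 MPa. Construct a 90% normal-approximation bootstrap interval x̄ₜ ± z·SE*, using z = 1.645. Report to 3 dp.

Margin = 1.645 × 1.6381 = 2.6947
Interval: 40.15 ± 2.6947

(37.455, 42.845)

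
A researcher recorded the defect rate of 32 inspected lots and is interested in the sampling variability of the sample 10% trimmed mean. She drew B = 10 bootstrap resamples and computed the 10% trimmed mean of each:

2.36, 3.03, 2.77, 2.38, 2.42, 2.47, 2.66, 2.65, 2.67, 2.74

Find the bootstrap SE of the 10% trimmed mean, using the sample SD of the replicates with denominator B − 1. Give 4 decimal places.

Bootstrap SE is the standard deviation of the 10 replicate 10% trimmed means.
Mean of replicates: (2.36 + 3.03 + 2.77 + 2.38 + 2.42 + 2.47 + 2.66 + 2.65 + 2.67 + 2.74) / 10 = 26.15000 / 10 = 2.61500
Sum of squared deviations: (−0.25500)² + (+0.41500)² + (+0.15500)² + (−0.23500)² + (−0.19500)² + (−0.14500)² + (+0.04500)² + (+0.03500)² + (+0.05500)² + (+0.12500)² = 0.39745
Variance = 0.39745 / 9 = 0.04416
SE* = √0.04416

SE* = 0.2101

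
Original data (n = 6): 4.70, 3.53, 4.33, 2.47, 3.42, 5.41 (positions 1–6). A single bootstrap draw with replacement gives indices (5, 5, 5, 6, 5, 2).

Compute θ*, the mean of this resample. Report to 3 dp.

Resample values: 3.42, 3.42, 3.42, 5.41, 3.42, 3.53.
Mean = (3.42 + 3.42 + 3.42 + 5.41 + 3.42 + 3.53) / 6 = 22.620 / 6 = 3.770

θ* = 3.770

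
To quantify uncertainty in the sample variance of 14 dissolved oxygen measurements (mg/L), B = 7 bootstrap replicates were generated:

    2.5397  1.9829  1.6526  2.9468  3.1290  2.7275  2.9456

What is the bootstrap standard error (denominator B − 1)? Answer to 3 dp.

Bootstrap SE is the standard deviation of the 7 replicate variances.
Mean of replicates: (2.5397 + 1.9829 + 1.6526 + 2.9468 + 3.1290 + 2.7275 + 2.9456) / 7 = 17.92410 / 7 = 2.56059
Sum of squared deviations: (−0.02089)² + (−0.57769)² + (−0.90799)² + (+0.38621)² + (+0.56841)² + (+0.16691)² + (+0.38501)² = 1.80695
Variance = 1.80695 / 6 = 0.30116
SE* = √0.30116

SE* = 0.549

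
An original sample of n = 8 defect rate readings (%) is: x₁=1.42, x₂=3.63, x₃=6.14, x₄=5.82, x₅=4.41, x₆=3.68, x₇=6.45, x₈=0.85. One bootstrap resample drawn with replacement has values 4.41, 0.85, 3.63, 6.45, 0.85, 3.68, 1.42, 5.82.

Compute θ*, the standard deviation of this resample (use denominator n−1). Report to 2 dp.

θ* = 2.18

Mean = 3.3887; sum of squared deviations = 33.2347
s² = 33.2347 / 7 = 4.7478
s = √4.7478 = 2.18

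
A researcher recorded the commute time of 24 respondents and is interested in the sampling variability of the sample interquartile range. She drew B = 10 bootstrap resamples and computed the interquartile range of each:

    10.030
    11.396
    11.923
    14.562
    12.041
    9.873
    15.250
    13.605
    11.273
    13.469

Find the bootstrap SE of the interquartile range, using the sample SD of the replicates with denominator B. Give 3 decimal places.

Bootstrap SE is the standard deviation of the 10 replicate interquartile ranges.
Mean of replicates: (10.030 + 11.396 + 11.923 + 14.562 + 12.041 + 9.873 + 15.250 + 13.605 + 11.273 + 13.469) / 10 = 123.4220 / 10 = 12.3422
Sum of squared deviations: (−2.3122)² + (−0.9462)² + (−0.4192)² + (+2.2198)² + (−0.3012)² + (−2.4692)² + (+2.9078)² + (+1.2628)² + (−1.0692)² + (+1.1268)² = 29.9953
Variance = 29.9953 / 10 = 2.9995
SE* = √2.9995

SE* = 1.732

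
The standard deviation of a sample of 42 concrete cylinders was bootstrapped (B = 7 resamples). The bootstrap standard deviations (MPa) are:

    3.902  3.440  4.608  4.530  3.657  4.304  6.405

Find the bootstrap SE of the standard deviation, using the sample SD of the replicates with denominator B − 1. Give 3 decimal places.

SE* = 0.984

Bootstrap SE is the standard deviation of the 7 replicate standard deviations.
Mean of replicates: (3.902 + 3.440 + 4.608 + 4.530 + 3.657 + 4.304 + 6.405) / 7 = 30.8460 / 7 = 4.4066
Sum of squared deviations: (−0.5046)² + (−0.9666)² + (+0.2014)² + (+0.1234)² + (−0.7496)² + (−0.1026)² + (+1.9984)² = 5.8108
Variance = 5.8108 / 6 = 0.9685
SE* = √0.9685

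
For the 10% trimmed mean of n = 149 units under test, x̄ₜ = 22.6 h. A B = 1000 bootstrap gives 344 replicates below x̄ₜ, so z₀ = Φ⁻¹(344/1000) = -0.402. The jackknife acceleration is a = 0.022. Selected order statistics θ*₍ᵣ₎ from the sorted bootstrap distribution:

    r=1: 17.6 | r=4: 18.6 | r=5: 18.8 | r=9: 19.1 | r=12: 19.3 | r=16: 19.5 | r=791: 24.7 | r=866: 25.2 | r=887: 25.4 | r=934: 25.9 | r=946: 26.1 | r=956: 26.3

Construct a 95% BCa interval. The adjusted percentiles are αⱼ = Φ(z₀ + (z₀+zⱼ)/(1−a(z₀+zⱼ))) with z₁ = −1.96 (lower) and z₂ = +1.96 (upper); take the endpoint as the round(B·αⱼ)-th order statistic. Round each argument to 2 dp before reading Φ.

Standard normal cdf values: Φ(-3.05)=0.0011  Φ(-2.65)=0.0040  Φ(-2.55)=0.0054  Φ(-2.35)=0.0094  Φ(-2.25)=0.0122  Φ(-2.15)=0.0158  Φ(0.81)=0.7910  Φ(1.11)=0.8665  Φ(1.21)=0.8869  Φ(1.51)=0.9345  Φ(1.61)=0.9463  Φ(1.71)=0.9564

Lower: z₀ + z₁ = -0.402 + (-1.960) = -2.362; 1 − a(z₀+z₁) = 1 − (0.022)(-2.362) = 1.0520; argument = -0.402 + (-2.362)/1.0520 = -2.6473 → -2.65.
α₁ = Φ(-2.65) = 0.0040; rank = round(1000 × 0.0040) = 4; θ*₍4₎ = 18.6.
Upper: z₀ + z₂ = 1.558; 1 − a(z₀+z₂) = 0.9657; argument = 1.2113 → 1.21; α₂ = 0.8869; rank = 887; θ*₍887₎ = 25.4.

(18.6, 25.4)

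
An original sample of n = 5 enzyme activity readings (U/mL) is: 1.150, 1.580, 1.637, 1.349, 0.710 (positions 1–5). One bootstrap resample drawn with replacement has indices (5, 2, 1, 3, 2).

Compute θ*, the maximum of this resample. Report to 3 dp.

Resample values: 0.710, 1.580, 1.150, 1.637, 1.580.
Maximum = 1.637

θ* = 1.637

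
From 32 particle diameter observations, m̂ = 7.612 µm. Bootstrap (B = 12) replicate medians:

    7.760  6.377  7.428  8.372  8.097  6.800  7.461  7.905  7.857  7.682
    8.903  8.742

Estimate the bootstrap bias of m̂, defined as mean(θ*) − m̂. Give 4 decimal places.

mean(θ*) = (7.760 + 6.377 + 7.428 + 8.372 + 8.097 + 6.800 + 7.461 + 7.905 + 7.857 + 7.682 + 8.903 + 8.742) / 12 = 7.78200
bias = 7.78200 − 7.612

bias = +0.1700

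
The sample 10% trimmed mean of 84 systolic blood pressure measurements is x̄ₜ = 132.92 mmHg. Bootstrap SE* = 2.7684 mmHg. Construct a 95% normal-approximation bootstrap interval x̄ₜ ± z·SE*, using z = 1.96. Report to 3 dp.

(127.494, 138.346)

Margin = 1.96 × 2.7684 = 5.4261
Interval: 132.92 ± 5.4261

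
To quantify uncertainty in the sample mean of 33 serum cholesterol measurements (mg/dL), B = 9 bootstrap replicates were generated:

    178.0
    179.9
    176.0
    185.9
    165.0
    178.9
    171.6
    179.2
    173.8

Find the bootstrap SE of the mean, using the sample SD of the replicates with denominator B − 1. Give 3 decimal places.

SE* = 5.906

Bootstrap SE is the standard deviation of the 9 replicate means.
Mean of replicates: (178.0 + 179.9 + 176.0 + 185.9 + 165.0 + 178.9 + 171.6 + 179.2 + 173.8) / 9 = 1588.3000 / 9 = 176.4778
Sum of squared deviations: (+1.5222)² + (+3.4222)² + (−0.4778)² + (+9.4222)² + (−11.4778)² + (+2.4222)² + (−4.8778)² + (+2.7222)² + (−2.6778)² = 279.0156
Variance = 279.0156 / 8 = 34.8769
SE* = √34.8769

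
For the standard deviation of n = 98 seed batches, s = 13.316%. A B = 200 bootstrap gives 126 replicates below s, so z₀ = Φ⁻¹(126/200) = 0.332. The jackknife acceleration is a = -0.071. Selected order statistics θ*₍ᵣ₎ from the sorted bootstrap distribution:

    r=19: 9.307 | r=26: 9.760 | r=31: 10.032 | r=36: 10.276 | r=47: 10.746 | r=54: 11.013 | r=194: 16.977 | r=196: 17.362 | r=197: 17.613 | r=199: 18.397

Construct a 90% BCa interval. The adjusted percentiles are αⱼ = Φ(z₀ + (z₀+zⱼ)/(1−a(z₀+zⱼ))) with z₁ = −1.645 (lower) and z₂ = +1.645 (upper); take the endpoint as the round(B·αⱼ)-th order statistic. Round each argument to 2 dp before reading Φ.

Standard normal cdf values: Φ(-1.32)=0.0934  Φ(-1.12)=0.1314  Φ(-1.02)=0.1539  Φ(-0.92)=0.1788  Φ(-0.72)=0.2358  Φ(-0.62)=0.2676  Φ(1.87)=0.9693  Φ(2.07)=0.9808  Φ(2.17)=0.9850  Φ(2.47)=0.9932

Lower: z₀ + z₁ = 0.332 + (-1.645) = -1.313; 1 − a(z₀+z₁) = 1 − (-0.071)(-1.313) = 0.9068; argument = 0.332 + (-1.313)/0.9068 = -1.1160 → -1.12.
α₁ = Φ(-1.12) = 0.1314; rank = round(200 × 0.1314) = 26; θ*₍26₎ = 9.760.
Upper: z₀ + z₂ = 1.977; 1 − a(z₀+z₂) = 1.1404; argument = 2.0657 → 2.07; α₂ = 0.9808; rank = 196; θ*₍196₎ = 17.362.

(9.760, 17.362)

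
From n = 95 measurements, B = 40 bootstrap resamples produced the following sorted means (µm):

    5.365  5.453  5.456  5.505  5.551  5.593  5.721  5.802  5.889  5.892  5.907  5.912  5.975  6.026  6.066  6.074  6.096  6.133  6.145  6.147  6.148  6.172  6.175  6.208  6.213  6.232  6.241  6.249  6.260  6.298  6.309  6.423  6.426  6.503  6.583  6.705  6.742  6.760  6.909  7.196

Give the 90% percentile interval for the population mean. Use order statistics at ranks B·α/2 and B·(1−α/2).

(5.453, 6.760)

α = 0.10; lower rank = 40 × 0.050 = 2; upper rank = 40 × 0.950 = 38.
The 2nd smallest replicate is 5.453; the 38th is 6.760.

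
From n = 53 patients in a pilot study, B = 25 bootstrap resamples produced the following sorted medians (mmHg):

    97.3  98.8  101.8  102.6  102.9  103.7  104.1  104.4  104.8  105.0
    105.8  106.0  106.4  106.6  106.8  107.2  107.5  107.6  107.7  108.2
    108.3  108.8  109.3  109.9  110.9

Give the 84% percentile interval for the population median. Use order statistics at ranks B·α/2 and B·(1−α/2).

(98.8, 109.3)

α = 0.16; lower rank = 25 × 0.080 = 2; upper rank = 25 × 0.920 = 23.
The 2nd smallest replicate is 98.8; the 23rd is 109.3.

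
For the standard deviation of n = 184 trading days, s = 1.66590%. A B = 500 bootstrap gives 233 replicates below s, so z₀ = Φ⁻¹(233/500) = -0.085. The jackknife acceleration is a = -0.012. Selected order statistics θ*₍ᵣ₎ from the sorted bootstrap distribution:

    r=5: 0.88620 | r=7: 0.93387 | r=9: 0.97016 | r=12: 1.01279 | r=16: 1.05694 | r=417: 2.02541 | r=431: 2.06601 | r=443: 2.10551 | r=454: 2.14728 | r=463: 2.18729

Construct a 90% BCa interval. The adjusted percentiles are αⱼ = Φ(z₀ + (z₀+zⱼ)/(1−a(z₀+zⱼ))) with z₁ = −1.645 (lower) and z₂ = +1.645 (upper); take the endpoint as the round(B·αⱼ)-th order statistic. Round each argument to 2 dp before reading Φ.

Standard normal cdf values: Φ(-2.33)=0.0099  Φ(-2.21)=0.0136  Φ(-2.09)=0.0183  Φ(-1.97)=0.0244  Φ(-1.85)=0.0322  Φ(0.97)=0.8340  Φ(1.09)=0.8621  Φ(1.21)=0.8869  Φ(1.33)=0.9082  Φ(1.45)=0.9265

Lower: z₀ + z₁ = -0.085 + (-1.645) = -1.730; 1 − a(z₀+z₁) = 1 − (-0.012)(-1.730) = 0.9792; argument = -0.085 + (-1.730)/0.9792 = -1.8517 → -1.85.
α₁ = Φ(-1.85) = 0.0322; rank = round(500 × 0.0322) = 16; θ*₍16₎ = 1.05694.
Upper: z₀ + z₂ = 1.560; 1 − a(z₀+z₂) = 1.0187; argument = 1.4463 → 1.45; α₂ = 0.9265; rank = 463; θ*₍463₎ = 2.18729.

(1.05694, 2.18729)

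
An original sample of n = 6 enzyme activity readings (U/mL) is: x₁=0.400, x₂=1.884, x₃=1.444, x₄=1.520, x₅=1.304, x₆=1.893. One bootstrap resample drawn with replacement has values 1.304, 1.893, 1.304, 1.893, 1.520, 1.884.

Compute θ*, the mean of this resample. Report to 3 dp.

Mean = (1.304 + 1.893 + 1.304 + 1.893 + 1.520 + 1.884) / 6 = 9.7980 / 6 = 1.633

θ* = 1.633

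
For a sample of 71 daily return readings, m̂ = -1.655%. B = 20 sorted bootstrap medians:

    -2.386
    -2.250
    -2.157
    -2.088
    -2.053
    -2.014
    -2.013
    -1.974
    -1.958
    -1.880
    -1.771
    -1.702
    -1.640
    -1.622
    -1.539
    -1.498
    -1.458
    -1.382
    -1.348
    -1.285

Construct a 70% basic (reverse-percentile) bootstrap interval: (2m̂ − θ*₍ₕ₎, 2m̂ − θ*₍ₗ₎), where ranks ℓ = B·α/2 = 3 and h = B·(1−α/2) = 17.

(-1.852, -1.153)

Percentile endpoints at ranks 3 and 17: θ*₍3₎ = -2.157, θ*₍17₎ = -1.458.
Basic interval reflects these around m̂:
  lower = 2 × -1.655 − -1.458 = -1.852
  upper = 2 × -1.655 − -2.157 = -1.153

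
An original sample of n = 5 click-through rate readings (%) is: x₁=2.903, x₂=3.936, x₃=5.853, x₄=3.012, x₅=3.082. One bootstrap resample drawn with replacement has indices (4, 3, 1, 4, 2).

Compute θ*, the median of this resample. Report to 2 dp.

Resample values: 3.012, 5.853, 2.903, 3.012, 3.936.
Sorted: 2.903, 3.012, 3.012, 3.936, 5.853
Median = middle value = 3.01

θ* = 3.01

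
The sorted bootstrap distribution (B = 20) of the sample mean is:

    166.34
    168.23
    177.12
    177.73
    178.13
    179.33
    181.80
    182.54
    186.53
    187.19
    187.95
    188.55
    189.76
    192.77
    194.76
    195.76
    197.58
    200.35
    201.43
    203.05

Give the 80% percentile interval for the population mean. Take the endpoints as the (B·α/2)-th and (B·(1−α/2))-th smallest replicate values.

α = 0.20; lower rank = 20 × 0.100 = 2; upper rank = 20 × 0.900 = 18.
The 2nd smallest replicate is 168.23; the 18th is 200.35.

(168.23, 200.35)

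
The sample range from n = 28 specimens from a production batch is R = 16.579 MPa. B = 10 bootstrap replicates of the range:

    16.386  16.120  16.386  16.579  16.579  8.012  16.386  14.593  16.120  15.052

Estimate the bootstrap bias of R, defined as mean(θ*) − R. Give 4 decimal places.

bias = −1.3577

mean(θ*) = (16.386 + 16.120 + 16.386 + 16.579 + 16.579 + 8.012 + 16.386 + 14.593 + 16.120 + 15.052) / 10 = 15.22130
bias = 15.22130 − 16.579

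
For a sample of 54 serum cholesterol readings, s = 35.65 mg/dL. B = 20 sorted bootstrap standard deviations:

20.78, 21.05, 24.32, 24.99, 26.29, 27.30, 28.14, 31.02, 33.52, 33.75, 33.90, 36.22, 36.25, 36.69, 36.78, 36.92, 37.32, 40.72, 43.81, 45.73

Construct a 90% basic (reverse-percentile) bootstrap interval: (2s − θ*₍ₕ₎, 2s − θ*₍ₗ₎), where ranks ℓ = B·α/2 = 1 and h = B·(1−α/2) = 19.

(27.49, 50.52)

Percentile endpoints at ranks 1 and 19: θ*₍1₎ = 20.78, θ*₍19₎ = 43.81.
Basic interval reflects these around s:
  lower = 2 × 35.65 − 43.81 = 27.49
  upper = 2 × 35.65 − 20.78 = 50.52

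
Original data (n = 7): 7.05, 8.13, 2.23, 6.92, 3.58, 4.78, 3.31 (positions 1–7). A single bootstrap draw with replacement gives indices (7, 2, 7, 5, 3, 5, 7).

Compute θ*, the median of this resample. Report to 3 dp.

θ* = 3.310

Resample values: 3.31, 8.13, 3.31, 3.58, 2.23, 3.58, 3.31.
Sorted: 2.23, 3.31, 3.31, 3.31, 3.58, 3.58, 8.13
Median = middle value = 3.310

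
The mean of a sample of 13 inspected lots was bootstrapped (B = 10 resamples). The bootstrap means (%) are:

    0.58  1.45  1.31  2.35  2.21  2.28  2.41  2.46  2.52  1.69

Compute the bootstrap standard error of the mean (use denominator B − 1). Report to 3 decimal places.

Bootstrap SE is the standard deviation of the 10 replicate means.
Mean of replicates: (0.58 + 1.45 + 1.31 + 2.35 + 2.21 + 2.28 + 2.41 + 2.46 + 2.52 + 1.69) / 10 = 19.2600 / 10 = 1.9260
Sum of squared deviations: (−1.3460)² + (−0.4760)² + (−0.6160)² + (+0.4240)² + (+0.2840)² + (+0.3540)² + (+0.4840)² + (+0.5340)² + (+0.5940)² + (−0.2360)² = 3.7314
Variance = 3.7314 / 9 = 0.4146
SE* = √0.4146

SE* = 0.644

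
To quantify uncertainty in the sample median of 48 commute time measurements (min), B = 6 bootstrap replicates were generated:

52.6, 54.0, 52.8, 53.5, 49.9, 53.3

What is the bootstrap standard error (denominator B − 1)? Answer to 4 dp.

SE* = 1.4525

Bootstrap SE is the standard deviation of the 6 replicate medians.
Mean of replicates: (52.6 + 54.0 + 52.8 + 53.5 + 49.9 + 53.3) / 6 = 316.10000 / 6 = 52.68333
Sum of squared deviations: (−0.08333)² + (+1.31667)² + (+0.11667)² + (+0.81667)² + (−2.78333)² + (+0.61667)² = 10.54833
Variance = 10.54833 / 5 = 2.10967
SE* = √2.10967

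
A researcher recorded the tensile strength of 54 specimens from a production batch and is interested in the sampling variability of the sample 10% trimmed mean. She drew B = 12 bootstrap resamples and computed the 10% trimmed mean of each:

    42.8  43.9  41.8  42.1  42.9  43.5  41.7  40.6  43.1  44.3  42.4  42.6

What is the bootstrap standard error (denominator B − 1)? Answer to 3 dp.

SE* = 1.022

Bootstrap SE is the standard deviation of the 12 replicate 10% trimmed means.
Mean of replicates: (42.8 + 43.9 + 41.8 + 42.1 + 42.9 + 43.5 + 41.7 + 40.6 + 43.1 + 44.3 + 42.4 + 42.6) / 12 = 511.7000 / 12 = 42.6417
Sum of squared deviations: (+0.1583)² + (+1.2583)² + (−0.8417)² + (−0.5417)² + (+0.2583)² + (+0.8583)² + (−0.9417)² + (−2.0417)² + (+0.4583)² + (+1.6583)² + (−0.2417)² + (−0.0417)² = 11.4892
Variance = 11.4892 / 11 = 1.0445
SE* = √1.0445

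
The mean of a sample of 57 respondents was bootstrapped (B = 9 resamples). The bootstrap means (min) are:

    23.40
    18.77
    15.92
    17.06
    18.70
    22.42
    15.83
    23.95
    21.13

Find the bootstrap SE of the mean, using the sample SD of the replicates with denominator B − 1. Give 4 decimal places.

SE* = 3.1483

Bootstrap SE is the standard deviation of the 9 replicate means.
Mean of replicates: (23.40 + 18.77 + 15.92 + 17.06 + 18.70 + 22.42 + 15.83 + 23.95 + 21.13) / 9 = 177.18000 / 9 = 19.68667
Sum of squared deviations: (+3.71333)² + (−0.91667)² + (−3.76667)² + (−2.62667)² + (−0.98667)² + (+2.73333)² + (−3.85667)² + (+4.26333)² + (+1.44333)² = 79.29400
Variance = 79.29400 / 8 = 9.91175
SE* = √9.91175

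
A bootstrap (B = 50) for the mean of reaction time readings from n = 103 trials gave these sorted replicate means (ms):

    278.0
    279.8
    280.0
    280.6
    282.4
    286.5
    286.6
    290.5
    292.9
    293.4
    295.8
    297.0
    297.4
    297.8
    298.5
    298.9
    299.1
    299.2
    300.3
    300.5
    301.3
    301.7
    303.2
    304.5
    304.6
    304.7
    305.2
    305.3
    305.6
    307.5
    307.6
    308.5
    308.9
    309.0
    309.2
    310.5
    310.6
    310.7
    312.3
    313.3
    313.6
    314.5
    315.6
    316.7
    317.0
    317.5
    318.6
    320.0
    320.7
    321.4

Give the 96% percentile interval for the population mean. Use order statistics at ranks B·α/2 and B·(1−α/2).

(278.0, 320.7)

α = 0.04; lower rank = 50 × 0.020 = 1; upper rank = 50 × 0.980 = 49.
The 1st smallest replicate is 278.0; the 49th is 320.7.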